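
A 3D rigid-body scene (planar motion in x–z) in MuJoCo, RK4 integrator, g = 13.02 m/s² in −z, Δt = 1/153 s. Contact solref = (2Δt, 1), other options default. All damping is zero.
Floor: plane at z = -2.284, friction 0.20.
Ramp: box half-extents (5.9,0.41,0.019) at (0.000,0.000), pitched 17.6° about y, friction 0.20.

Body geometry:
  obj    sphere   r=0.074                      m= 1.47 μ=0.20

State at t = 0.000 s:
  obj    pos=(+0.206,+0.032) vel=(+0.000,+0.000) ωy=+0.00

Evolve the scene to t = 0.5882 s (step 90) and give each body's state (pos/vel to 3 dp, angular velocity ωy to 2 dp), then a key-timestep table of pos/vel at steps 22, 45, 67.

State at t = 0.5882 s:
  obj    pos=(+0.670,-0.115) vel=(+1.577,-0.500) ωy=+22.35

Key-timestep trajectory:
   step    t(s)  obj.x    obj.z    obj.vx   obj.vz 
     22  0.1438   +0.234  +0.023  +0.386  -0.122
     45  0.2941   +0.322  -0.005  +0.789  -0.250
     67  0.4379   +0.463  -0.049  +1.174  -0.372


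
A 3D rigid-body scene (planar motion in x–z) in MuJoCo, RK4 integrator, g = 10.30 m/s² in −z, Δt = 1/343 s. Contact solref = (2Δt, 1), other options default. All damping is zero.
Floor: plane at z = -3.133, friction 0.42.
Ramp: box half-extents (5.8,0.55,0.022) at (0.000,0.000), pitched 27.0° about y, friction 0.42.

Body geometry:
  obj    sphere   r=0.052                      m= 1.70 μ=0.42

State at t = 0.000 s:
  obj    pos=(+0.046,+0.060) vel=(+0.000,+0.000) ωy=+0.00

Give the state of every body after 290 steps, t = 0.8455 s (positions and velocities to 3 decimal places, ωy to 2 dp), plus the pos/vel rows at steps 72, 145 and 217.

State at t = 0.8455 s:
  obj    pos=(+1.110,-0.482) vel=(+2.516,-1.282) ωy=+54.30

Key-timestep trajectory:
   step    t(s)  obj.x    obj.z    obj.vx   obj.vz 
     72  0.2099   +0.111  +0.026  +0.625  -0.318
    145  0.4227   +0.312  -0.076  +1.258  -0.641
    217  0.6327   +0.642  -0.244  +1.883  -0.959


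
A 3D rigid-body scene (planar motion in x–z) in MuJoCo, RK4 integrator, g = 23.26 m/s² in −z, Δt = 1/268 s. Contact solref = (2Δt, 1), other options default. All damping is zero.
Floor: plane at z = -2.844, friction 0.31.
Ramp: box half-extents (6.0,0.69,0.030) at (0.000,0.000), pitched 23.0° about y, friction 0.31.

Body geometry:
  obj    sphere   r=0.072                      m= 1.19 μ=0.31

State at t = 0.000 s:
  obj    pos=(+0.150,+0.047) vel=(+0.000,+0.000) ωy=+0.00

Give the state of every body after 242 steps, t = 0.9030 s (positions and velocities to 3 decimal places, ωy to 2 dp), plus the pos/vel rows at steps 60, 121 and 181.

State at t = 0.9030 s:
  obj    pos=(+2.586,-0.987) vel=(+5.396,-2.290) ωy=+81.41

Key-timestep trajectory:
   step    t(s)  obj.x    obj.z    obj.vx   obj.vz 
     60  0.2239   +0.300  -0.016  +1.338  -0.568
    121  0.4515   +0.759  -0.211  +2.698  -1.145
    181  0.6754   +1.513  -0.531  +4.036  -1.713


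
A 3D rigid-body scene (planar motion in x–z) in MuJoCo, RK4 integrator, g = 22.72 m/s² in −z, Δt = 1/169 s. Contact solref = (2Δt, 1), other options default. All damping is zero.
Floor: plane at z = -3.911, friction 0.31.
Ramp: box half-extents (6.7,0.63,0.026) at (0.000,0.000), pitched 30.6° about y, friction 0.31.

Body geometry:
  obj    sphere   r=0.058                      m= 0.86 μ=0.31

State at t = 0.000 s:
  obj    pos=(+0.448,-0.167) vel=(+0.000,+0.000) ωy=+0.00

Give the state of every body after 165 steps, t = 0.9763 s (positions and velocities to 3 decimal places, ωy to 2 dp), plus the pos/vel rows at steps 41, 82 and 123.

State at t = 0.9763 s:
  obj    pos=(+3.837,-2.172) vel=(+6.942,-4.106) ωy=+139.03

Key-timestep trajectory:
   step    t(s)  obj.x    obj.z    obj.vx   obj.vz 
     41  0.2426   +0.657  -0.291  +1.725  -1.020
     82  0.4852   +1.285  -0.662  +3.450  -2.041
    123  0.7278   +2.331  -1.281  +5.175  -3.061


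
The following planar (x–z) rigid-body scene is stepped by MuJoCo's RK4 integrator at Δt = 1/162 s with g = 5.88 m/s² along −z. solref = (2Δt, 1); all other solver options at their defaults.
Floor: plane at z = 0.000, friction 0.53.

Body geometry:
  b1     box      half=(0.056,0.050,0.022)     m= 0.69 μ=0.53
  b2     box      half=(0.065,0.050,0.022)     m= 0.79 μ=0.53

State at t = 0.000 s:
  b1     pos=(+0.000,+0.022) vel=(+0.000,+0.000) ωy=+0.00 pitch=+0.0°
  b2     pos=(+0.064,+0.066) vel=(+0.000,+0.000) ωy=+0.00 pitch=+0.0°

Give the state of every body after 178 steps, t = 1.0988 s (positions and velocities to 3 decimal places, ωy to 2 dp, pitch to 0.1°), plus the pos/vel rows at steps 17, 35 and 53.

State at t = 1.0988 s:
  b1     pos=(+0.000,+0.022) vel=(+0.000,+0.000) ωy=+0.00 pitch=+0.0°
  b2     pos=(+0.075,+0.057) vel=(+0.000,+0.000) ωy=-0.01 pitch=+37.2°

Key-timestep trajectory:
   step    t(s)  b1.x    b1.z    b1.vx   b1.vz   b2.x    b2.z    b2.vx   b2.vz 
     17  0.1049   +0.000  +0.022  +0.000  +0.000   +0.067  +0.065  +0.054  -0.027
     35  0.2160   +0.000  +0.022  +0.000  +0.000   +0.076  +0.057  +0.105  -0.153
     53  0.3272   +0.000  +0.022  -0.002  +0.000   +0.075  +0.057  -0.092  -0.054


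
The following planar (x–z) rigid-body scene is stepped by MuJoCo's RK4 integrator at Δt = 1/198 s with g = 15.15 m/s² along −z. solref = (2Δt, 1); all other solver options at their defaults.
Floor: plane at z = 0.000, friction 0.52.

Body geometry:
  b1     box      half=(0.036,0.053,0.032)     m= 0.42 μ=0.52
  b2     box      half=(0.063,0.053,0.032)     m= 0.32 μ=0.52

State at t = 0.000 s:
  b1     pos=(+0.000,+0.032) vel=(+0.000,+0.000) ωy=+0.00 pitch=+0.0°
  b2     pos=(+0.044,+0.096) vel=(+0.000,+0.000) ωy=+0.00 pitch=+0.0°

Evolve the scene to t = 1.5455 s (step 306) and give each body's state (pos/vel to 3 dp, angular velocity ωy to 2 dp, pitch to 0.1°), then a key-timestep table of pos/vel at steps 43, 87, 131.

State at t = 1.5455 s:
  b1     pos=(+0.000,+0.032) vel=(+0.000,+0.000) ωy=+0.00 pitch=+0.0°
  b2     pos=(+0.107,+0.063) vel=(+0.000,+0.000) ωy=+0.00 pitch=+90.0°

Key-timestep trajectory:
   step    t(s)  b1.x    b1.z    b1.vx   b1.vz   b2.x    b2.z    b2.vx   b2.vz 
     43  0.2172   +0.000  +0.032  +0.000  +0.000   +0.084  +0.070  +0.392  -0.023
     87  0.4394   +0.000  +0.032  +0.000  +0.000   +0.127  +0.070  -0.058  -0.010
    131  0.6616   +0.000  +0.032  +0.000  +0.000   +0.106  +0.063  +0.218  -0.101


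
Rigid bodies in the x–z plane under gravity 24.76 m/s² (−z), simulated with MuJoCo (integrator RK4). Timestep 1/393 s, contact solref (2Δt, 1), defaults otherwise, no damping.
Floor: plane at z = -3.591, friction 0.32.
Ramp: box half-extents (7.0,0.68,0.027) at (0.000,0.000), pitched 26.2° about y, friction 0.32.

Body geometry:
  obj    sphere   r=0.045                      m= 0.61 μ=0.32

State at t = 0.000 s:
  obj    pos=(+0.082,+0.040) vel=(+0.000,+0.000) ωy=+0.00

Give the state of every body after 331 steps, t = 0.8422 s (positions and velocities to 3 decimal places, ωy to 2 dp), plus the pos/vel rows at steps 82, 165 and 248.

State at t = 0.8422 s:
  obj    pos=(+2.567,-1.183) vel=(+5.901,-2.904) ωy=+146.13

Key-timestep trajectory:
   step    t(s)  obj.x    obj.z    obj.vx   obj.vz 
     82  0.2087   +0.235  -0.035  +1.462  -0.719
    165  0.4198   +0.700  -0.264  +2.942  -1.447
    248  0.6310   +1.477  -0.647  +4.421  -2.176


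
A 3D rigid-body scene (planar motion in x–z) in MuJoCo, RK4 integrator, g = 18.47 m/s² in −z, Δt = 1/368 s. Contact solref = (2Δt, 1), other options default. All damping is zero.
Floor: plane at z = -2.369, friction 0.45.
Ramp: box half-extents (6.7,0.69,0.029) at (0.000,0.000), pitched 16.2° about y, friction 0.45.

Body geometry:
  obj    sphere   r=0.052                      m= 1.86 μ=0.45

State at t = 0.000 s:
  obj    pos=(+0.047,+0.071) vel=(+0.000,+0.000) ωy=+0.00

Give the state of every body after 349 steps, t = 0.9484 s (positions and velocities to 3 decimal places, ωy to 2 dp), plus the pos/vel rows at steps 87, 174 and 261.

State at t = 0.9484 s:
  obj    pos=(+1.636,-0.391) vel=(+3.352,-0.974) ωy=+67.12

Key-timestep trajectory:
   step    t(s)  obj.x    obj.z    obj.vx   obj.vz 
     87  0.2364   +0.146  +0.042  +0.836  -0.243
    174  0.4728   +0.442  -0.044  +1.671  -0.486
    261  0.7092   +0.936  -0.188  +2.507  -0.728


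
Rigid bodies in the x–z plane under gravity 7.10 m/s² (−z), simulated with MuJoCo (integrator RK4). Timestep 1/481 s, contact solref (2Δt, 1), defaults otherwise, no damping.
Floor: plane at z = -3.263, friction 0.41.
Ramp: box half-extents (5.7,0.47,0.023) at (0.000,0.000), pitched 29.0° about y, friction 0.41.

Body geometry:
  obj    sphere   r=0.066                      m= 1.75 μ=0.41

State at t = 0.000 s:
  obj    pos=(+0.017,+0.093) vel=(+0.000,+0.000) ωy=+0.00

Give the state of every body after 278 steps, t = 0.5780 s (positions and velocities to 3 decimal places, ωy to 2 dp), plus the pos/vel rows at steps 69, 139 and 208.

State at t = 0.5780 s:
  obj    pos=(+0.376,-0.107) vel=(+1.243,-0.689) ωy=+21.53

Key-timestep trajectory:
   step    t(s)  obj.x    obj.z    obj.vx   obj.vz 
     69  0.1435   +0.039  +0.080  +0.309  -0.171
    139  0.2890   +0.107  +0.043  +0.621  -0.344
    208  0.4324   +0.218  -0.019  +0.930  -0.515


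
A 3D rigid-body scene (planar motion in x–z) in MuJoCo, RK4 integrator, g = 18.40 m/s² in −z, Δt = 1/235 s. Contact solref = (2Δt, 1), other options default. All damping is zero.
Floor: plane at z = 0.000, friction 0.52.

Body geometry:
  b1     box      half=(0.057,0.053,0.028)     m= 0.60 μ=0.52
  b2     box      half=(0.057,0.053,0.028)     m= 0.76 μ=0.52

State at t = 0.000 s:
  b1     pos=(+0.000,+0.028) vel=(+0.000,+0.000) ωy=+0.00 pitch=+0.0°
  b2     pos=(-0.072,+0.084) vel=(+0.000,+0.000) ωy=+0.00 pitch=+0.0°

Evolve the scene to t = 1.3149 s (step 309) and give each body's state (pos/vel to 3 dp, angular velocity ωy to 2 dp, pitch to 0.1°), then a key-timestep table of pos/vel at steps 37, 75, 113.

State at t = 1.3149 s:
  b1     pos=(+0.000,+0.028) vel=(+0.000,+0.000) ωy=+0.00 pitch=+0.0°
  b2     pos=(-0.132,+0.057) vel=(+0.000,+0.000) ωy=+0.00 pitch=-90.0°

Key-timestep trajectory:
   step    t(s)  b1.x    b1.z    b1.vx   b1.vz   b2.x    b2.z    b2.vx   b2.vz 
     37  0.1574   +0.000  +0.028  +0.000  +0.000   -0.101  +0.063  -0.221  +0.025
     75  0.3191   +0.000  +0.028  +0.000  +0.000   -0.142  +0.061  -0.098  +0.031
    113  0.4809   +0.000  +0.028  +0.000  +0.000   -0.128  +0.059  -0.062  -0.024


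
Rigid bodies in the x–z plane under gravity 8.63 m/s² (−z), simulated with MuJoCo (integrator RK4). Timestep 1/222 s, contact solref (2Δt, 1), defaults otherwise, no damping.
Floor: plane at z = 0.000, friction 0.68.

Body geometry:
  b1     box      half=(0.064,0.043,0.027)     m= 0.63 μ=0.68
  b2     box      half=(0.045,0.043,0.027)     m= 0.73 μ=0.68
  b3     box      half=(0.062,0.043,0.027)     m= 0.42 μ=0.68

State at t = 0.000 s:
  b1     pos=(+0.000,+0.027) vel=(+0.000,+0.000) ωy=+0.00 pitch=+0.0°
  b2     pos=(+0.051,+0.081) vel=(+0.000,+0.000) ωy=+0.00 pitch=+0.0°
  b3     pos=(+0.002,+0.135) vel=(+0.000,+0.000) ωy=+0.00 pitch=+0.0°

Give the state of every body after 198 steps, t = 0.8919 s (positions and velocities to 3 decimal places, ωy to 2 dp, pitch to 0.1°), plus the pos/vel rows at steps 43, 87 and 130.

State at t = 0.8919 s:
  b1     pos=(+0.000,+0.027) vel=(+0.000,+0.000) ωy=+0.00 pitch=+0.0°
  b2     pos=(+0.051,+0.081) vel=(+0.000,+0.000) ωy=+0.00 pitch=+0.0°
  b3     pos=(-0.145,+0.027) vel=(+0.000,+0.000) ωy=+0.00 pitch=+180.0°

Key-timestep trajectory:
   step    t(s)  b1.x    b1.z    b1.vx   b1.vz   b2.x    b2.z    b2.vx   b2.vz   b3.x    b3.z    b3.vx   b3.vz 
     43  0.1937   +0.000  +0.027  +0.000  +0.000   +0.051  +0.081  +0.000  +0.000   -0.008  +0.131  -0.123  -0.073
     87  0.3919   +0.000  +0.027  +0.000  +0.000   +0.051  +0.081  +0.000  +0.000   -0.042  +0.121  -0.199  -0.025
    130  0.5856   +0.000  +0.027  +0.000  +0.000   +0.051  +0.081  +0.000  +0.000   -0.099  +0.105  -0.388  -0.253


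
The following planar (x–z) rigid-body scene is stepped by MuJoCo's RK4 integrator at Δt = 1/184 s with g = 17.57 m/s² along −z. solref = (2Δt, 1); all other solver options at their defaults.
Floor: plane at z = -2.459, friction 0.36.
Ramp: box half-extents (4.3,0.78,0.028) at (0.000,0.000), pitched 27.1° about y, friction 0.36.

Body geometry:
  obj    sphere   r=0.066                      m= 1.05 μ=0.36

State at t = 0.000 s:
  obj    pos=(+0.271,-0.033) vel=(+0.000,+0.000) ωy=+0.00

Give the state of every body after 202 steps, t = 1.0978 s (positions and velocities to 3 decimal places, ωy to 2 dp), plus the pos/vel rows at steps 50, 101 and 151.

State at t = 1.0978 s:
  obj    pos=(+3.338,-1.603) vel=(+5.587,-2.859) ωy=+95.08

Key-timestep trajectory:
   step    t(s)  obj.x    obj.z    obj.vx   obj.vz 
     50  0.2717   +0.459  -0.129  +1.383  -0.708
    101  0.5489   +1.038  -0.426  +2.794  -1.430
    151  0.8207   +1.985  -0.910  +4.177  -2.137


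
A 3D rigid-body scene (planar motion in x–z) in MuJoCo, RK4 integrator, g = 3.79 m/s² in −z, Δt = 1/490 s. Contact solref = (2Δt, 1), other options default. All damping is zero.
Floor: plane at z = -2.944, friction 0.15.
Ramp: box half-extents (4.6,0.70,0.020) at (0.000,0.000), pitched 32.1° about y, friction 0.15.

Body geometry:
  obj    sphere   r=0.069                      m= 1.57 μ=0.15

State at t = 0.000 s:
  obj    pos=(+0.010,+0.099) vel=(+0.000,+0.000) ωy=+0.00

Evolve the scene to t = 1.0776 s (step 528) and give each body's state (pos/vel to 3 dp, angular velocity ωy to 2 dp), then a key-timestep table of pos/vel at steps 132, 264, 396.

State at t = 1.0776 s:
  obj    pos=(+0.764,-0.374) vel=(+1.400,-0.874) ωy=+18.82

Key-timestep trajectory:
   step    t(s)  obj.x    obj.z    obj.vx   obj.vz 
    132  0.2694   +0.057  +0.069  +0.351  -0.216
    264  0.5388   +0.198  -0.019  +0.697  -0.444
    396  0.8082   +0.434  -0.167  +1.048  -0.660


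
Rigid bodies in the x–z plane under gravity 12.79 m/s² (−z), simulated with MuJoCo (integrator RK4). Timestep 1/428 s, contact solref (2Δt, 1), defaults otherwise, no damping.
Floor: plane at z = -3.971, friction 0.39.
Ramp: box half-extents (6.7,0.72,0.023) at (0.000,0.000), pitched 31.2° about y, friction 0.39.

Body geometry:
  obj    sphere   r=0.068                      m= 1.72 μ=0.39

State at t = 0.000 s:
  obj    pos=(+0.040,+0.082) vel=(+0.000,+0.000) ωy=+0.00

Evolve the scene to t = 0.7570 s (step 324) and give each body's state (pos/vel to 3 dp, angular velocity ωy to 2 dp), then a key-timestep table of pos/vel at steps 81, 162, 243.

State at t = 0.7570 s:
  obj    pos=(+1.200,-0.620) vel=(+3.065,-1.856) ωy=+52.68

Key-timestep trajectory:
   step    t(s)  obj.x    obj.z    obj.vx   obj.vz 
     81  0.1893   +0.113  +0.038  +0.766  -0.464
    162  0.3785   +0.330  -0.094  +1.532  -0.928
    243  0.5678   +0.693  -0.313  +2.298  -1.392


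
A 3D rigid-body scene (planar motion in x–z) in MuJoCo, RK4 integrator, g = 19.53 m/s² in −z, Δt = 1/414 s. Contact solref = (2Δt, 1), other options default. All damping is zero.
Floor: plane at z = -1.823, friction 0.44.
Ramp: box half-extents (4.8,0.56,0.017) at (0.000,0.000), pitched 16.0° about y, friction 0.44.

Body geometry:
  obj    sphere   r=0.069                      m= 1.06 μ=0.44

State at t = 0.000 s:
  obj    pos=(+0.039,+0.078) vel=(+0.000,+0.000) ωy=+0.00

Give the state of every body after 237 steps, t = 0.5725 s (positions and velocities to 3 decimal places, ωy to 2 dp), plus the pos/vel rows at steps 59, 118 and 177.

State at t = 0.5725 s:
  obj    pos=(+0.645,-0.095) vel=(+2.116,-0.607) ωy=+31.90

Key-timestep trajectory:
   step    t(s)  obj.x    obj.z    obj.vx   obj.vz 
     59  0.1425   +0.077  +0.067  +0.527  -0.151
    118  0.2850   +0.189  +0.035  +1.054  -0.302
    177  0.4275   +0.377  -0.019  +1.580  -0.453


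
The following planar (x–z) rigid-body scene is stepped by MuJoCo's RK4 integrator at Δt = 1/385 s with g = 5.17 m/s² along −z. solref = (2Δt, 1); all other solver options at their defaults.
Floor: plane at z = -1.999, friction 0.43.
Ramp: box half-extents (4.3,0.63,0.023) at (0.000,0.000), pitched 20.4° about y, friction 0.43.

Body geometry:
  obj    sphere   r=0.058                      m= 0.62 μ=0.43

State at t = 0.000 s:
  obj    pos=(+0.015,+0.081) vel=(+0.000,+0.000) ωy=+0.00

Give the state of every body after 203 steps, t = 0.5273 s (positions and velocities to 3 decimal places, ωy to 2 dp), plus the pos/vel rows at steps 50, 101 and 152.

State at t = 0.5273 s:
  obj    pos=(+0.183,+0.018) vel=(+0.636,-0.237) ωy=+11.70

Key-timestep trajectory:
   step    t(s)  obj.x    obj.z    obj.vx   obj.vz 
     50  0.1299   +0.025  +0.077  +0.157  -0.058
    101  0.2623   +0.056  +0.065  +0.317  -0.118
    152  0.3948   +0.109  +0.046  +0.476  -0.177


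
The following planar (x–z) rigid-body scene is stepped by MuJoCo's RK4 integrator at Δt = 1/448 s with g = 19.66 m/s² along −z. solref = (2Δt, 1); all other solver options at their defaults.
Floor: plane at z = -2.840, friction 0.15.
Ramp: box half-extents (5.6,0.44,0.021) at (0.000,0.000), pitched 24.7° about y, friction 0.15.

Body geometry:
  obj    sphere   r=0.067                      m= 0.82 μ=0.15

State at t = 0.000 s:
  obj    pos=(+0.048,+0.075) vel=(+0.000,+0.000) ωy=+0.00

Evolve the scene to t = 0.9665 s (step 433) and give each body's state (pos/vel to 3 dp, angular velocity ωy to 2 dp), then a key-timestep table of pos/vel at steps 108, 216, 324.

State at t = 0.9665 s:
  obj    pos=(+2.538,-1.071) vel=(+5.153,-2.370) ωy=+84.64

Key-timestep trajectory:
   step    t(s)  obj.x    obj.z    obj.vx   obj.vz 
    108  0.2411   +0.203  +0.004  +1.285  -0.591
    216  0.4821   +0.668  -0.210  +2.571  -1.182
    324  0.7232   +1.442  -0.567  +3.856  -1.773


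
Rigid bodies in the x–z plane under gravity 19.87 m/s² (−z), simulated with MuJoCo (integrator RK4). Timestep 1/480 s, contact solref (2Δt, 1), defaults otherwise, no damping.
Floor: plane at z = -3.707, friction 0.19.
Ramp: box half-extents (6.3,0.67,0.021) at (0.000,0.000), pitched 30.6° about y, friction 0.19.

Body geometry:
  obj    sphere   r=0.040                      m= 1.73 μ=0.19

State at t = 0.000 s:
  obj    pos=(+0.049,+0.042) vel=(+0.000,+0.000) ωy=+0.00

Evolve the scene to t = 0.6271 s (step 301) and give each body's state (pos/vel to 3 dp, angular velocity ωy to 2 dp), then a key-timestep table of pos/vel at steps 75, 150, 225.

State at t = 0.6271 s:
  obj    pos=(+1.272,-0.681) vel=(+3.900,-2.306) ωy=+113.24

Key-timestep trajectory:
   step    t(s)  obj.x    obj.z    obj.vx   obj.vz 
     75  0.1562   +0.125  -0.003  +0.972  -0.575
    150  0.3125   +0.353  -0.138  +1.944  -1.149
    225  0.4688   +0.732  -0.362  +2.915  -1.724


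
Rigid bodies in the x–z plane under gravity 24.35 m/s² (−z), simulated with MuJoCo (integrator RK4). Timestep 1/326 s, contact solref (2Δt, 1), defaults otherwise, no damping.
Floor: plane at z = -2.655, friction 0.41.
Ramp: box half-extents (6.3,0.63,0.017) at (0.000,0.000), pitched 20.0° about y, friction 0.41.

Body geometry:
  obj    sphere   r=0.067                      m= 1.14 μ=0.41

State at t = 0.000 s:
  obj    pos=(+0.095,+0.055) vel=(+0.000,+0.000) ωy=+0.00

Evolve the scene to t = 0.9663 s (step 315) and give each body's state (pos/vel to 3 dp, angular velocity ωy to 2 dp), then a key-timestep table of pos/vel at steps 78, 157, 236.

State at t = 0.9663 s:
  obj    pos=(+2.705,-0.895) vel=(+5.401,-1.966) ωy=+85.78

Key-timestep trajectory:
   step    t(s)  obj.x    obj.z    obj.vx   obj.vz 
     78  0.2393   +0.255  -0.003  +1.338  -0.487
    157  0.4816   +0.743  -0.181  +2.692  -0.980
    236  0.7239   +1.560  -0.478  +4.047  -1.473


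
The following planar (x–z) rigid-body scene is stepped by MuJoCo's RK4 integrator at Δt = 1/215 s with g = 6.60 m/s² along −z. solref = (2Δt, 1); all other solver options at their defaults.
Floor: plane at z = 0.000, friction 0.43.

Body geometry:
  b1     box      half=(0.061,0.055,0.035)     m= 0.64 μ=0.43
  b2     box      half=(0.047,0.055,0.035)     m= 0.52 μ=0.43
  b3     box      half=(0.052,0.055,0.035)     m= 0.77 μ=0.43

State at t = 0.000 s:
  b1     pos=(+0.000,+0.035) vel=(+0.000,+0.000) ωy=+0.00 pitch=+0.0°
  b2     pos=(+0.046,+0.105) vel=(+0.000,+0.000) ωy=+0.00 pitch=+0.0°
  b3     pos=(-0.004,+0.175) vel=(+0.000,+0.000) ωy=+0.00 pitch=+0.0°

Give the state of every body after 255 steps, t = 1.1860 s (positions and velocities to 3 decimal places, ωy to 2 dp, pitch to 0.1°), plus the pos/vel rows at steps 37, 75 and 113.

State at t = 1.1860 s:
  b1     pos=(+0.000,+0.035) vel=(+0.000,+0.000) ωy=+0.00 pitch=+0.0°
  b2     pos=(+0.046,+0.105) vel=(+0.000,+0.000) ωy=+0.00 pitch=+0.0°
  b3     pos=(-0.143,+0.035) vel=(+0.000,+0.000) ωy=+0.00 pitch=+180.0°

Key-timestep trajectory:
   step    t(s)  b1.x    b1.z    b1.vx   b1.vz   b2.x    b2.z    b2.vx   b2.vz   b3.x    b3.z    b3.vx   b3.vz 
     37  0.1721   +0.000  +0.035  +0.000  +0.000   +0.046  +0.105  +0.000  +0.000   -0.009  +0.174  -0.068  -0.023
     75  0.3488   +0.000  +0.035  +0.000  +0.000   +0.046  +0.105  +0.000  +0.000   -0.035  +0.152  -0.216  -0.408
    113  0.5256   +0.000  +0.035  +0.000  +0.000   +0.046  +0.105  +0.000  +0.000   -0.102  +0.103  -0.445  -0.481


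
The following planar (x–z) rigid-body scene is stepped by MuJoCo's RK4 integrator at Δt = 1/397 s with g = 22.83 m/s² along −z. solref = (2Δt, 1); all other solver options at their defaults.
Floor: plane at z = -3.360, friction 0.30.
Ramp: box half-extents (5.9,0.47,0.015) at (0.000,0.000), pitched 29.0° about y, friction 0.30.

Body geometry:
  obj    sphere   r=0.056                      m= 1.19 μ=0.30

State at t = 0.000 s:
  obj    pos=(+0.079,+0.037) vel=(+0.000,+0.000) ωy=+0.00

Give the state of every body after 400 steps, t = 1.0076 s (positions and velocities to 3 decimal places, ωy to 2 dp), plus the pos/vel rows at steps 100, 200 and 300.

State at t = 1.0076 s:
  obj    pos=(+3.589,-1.908) vel=(+6.967,-3.862) ωy=+142.23

Key-timestep trajectory:
   step    t(s)  obj.x    obj.z    obj.vx   obj.vz 
    100  0.2519   +0.299  -0.084  +1.742  -0.966
    200  0.5038   +0.957  -0.449  +3.484  -1.931
    300  0.7557   +2.054  -1.057  +5.225  -2.896


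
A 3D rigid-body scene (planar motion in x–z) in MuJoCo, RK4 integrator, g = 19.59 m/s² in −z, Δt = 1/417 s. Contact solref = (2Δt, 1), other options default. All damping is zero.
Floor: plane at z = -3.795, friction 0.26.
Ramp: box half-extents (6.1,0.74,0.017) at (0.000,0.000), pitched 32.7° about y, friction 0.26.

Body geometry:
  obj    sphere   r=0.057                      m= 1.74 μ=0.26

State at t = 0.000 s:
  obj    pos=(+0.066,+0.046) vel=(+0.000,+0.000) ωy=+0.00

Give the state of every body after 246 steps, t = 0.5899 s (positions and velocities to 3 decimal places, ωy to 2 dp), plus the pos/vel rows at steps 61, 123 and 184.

State at t = 0.5899 s:
  obj    pos=(+1.173,-0.665) vel=(+3.753,-2.409) ωy=+78.22

Key-timestep trajectory:
   step    t(s)  obj.x    obj.z    obj.vx   obj.vz 
     61  0.1463   +0.134  +0.002  +0.931  -0.598
    123  0.2950   +0.343  -0.132  +1.877  -1.205
    184  0.4412   +0.685  -0.352  +2.807  -1.802


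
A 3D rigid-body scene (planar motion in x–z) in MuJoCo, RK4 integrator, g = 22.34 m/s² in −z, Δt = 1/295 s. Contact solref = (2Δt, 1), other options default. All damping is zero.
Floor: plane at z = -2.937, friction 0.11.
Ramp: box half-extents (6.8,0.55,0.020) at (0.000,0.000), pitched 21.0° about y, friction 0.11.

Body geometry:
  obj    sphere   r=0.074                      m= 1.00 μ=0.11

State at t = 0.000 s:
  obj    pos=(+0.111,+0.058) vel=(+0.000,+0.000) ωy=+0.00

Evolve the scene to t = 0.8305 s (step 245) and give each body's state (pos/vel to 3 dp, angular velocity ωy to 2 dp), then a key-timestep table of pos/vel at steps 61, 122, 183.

State at t = 0.8305 s:
  obj    pos=(+1.953,-0.649) vel=(+4.434,-1.702) ωy=+64.16

Key-timestep trajectory:
   step    t(s)  obj.x    obj.z    obj.vx   obj.vz 
     61  0.2068   +0.225  +0.014  +1.105  -0.423
    122  0.4136   +0.568  -0.117  +2.208  -0.848
    183  0.6203   +1.139  -0.336  +3.312  -1.271


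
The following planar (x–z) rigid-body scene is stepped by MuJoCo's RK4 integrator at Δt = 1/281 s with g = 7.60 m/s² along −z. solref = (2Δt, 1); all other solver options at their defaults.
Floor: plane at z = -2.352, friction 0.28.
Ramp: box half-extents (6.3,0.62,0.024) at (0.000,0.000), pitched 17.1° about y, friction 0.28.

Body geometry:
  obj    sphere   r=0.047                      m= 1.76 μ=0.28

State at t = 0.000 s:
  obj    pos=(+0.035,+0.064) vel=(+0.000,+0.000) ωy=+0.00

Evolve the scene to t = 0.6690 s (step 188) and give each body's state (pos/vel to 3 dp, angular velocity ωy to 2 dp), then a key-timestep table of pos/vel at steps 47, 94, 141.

State at t = 0.6690 s:
  obj    pos=(+0.376,-0.042) vel=(+1.021,-0.314) ωy=+22.72

Key-timestep trajectory:
   step    t(s)  obj.x    obj.z    obj.vx   obj.vz 
     47  0.1673   +0.056  +0.057  +0.255  -0.079
     94  0.3345   +0.120  +0.037  +0.510  -0.157
    141  0.5018   +0.227  +0.004  +0.766  -0.236


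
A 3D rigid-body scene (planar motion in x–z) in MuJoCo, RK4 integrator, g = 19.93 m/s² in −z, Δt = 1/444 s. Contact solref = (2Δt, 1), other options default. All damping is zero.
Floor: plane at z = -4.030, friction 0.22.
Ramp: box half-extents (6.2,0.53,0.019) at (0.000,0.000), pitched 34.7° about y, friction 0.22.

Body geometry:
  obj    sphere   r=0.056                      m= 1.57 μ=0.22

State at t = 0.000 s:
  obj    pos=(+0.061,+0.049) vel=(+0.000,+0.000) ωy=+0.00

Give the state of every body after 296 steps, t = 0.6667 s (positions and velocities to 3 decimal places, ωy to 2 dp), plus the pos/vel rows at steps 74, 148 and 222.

State at t = 0.6667 s:
  obj    pos=(+1.542,-0.976) vel=(+4.442,-3.076) ωy=+96.46

Key-timestep trajectory:
   step    t(s)  obj.x    obj.z    obj.vx   obj.vz 
     74  0.1667   +0.154  -0.015  +1.111  -0.769
    148  0.3333   +0.431  -0.207  +2.221  -1.538
    222  0.5000   +0.894  -0.528  +3.332  -2.307


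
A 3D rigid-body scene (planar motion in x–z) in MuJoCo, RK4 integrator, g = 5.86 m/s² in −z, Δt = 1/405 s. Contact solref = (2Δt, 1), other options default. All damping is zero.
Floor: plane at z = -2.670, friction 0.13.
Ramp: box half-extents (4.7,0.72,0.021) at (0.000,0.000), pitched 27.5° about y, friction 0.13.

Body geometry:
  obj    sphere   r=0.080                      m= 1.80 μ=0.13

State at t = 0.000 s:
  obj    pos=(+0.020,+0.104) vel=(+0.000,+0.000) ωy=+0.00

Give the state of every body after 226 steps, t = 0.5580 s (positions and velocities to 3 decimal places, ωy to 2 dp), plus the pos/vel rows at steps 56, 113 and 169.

State at t = 0.5580 s:
  obj    pos=(+0.300,-0.042) vel=(+1.006,-0.521) ωy=+11.78

Key-timestep trajectory:
   step    t(s)  obj.x    obj.z    obj.vx   obj.vz 
     56  0.1383   +0.037  +0.095  +0.249  -0.132
    113  0.2790   +0.090  +0.067  +0.502  -0.263
    169  0.4173   +0.177  +0.022  +0.750  -0.395


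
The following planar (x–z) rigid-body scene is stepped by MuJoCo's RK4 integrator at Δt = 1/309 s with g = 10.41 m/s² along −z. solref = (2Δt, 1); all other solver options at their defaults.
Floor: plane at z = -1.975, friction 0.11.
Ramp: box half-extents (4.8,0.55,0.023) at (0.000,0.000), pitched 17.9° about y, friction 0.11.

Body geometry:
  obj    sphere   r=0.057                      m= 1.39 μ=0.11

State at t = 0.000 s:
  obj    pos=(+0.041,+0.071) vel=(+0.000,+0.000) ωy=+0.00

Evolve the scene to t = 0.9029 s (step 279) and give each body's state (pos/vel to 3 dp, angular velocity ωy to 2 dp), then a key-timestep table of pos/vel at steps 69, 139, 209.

State at t = 0.9029 s:
  obj    pos=(+0.928,-0.216) vel=(+1.964,-0.634) ωy=+36.19

Key-timestep trajectory:
   step    t(s)  obj.x    obj.z    obj.vx   obj.vz 
     69  0.2233   +0.095  +0.053  +0.486  -0.157
    139  0.4498   +0.261  +0.000  +0.978  -0.316
    209  0.6764   +0.539  -0.090  +1.471  -0.475


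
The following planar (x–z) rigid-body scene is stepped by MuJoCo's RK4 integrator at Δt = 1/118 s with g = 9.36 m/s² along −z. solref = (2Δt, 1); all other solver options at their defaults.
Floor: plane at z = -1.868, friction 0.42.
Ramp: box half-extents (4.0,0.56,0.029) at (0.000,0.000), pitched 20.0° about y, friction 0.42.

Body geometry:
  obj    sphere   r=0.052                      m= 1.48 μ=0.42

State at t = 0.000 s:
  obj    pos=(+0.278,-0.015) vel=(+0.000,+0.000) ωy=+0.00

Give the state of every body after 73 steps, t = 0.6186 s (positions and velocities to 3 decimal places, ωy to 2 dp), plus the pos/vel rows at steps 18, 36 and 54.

State at t = 0.6186 s:
  obj    pos=(+0.689,-0.165) vel=(+1.329,-0.484) ωy=+27.19

Key-timestep trajectory:
   step    t(s)  obj.x    obj.z    obj.vx   obj.vz 
     18  0.1525   +0.303  -0.024  +0.328  -0.119
     36  0.3051   +0.378  -0.051  +0.656  -0.239
     54  0.4576   +0.503  -0.097  +0.983  -0.358


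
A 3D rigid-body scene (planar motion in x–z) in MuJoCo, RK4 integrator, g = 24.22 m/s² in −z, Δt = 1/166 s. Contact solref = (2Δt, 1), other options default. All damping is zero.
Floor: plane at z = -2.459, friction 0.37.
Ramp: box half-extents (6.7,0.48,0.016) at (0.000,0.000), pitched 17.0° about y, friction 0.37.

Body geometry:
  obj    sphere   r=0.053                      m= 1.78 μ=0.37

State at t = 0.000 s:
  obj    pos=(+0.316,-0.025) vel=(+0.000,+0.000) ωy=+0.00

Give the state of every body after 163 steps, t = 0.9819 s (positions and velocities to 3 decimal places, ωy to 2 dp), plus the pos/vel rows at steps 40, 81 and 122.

State at t = 0.9819 s:
  obj    pos=(+2.648,-0.737) vel=(+4.749,-1.452) ωy=+93.70

Key-timestep trajectory:
   step    t(s)  obj.x    obj.z    obj.vx   obj.vz 
     40  0.2410   +0.457  -0.067  +1.166  -0.356
     81  0.4880   +0.892  -0.201  +2.360  -0.722
    122  0.7349   +1.622  -0.424  +3.555  -1.087


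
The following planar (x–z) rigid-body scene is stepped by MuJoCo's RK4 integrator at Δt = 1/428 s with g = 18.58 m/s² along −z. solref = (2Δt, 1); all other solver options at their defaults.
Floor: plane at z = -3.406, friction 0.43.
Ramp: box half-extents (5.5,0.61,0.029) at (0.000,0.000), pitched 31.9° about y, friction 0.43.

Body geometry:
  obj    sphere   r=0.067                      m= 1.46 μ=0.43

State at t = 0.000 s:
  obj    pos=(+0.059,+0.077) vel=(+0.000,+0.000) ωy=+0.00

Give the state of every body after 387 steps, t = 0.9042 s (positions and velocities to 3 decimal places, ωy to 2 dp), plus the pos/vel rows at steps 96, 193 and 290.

State at t = 0.9042 s:
  obj    pos=(+2.493,-1.439) vel=(+5.384,-3.351) ωy=+94.64

Key-timestep trajectory:
   step    t(s)  obj.x    obj.z    obj.vx   obj.vz 
     96  0.2243   +0.209  -0.017  +1.336  -0.831
    193  0.4509   +0.664  -0.300  +2.685  -1.671
    290  0.6776   +1.426  -0.774  +4.034  -2.511


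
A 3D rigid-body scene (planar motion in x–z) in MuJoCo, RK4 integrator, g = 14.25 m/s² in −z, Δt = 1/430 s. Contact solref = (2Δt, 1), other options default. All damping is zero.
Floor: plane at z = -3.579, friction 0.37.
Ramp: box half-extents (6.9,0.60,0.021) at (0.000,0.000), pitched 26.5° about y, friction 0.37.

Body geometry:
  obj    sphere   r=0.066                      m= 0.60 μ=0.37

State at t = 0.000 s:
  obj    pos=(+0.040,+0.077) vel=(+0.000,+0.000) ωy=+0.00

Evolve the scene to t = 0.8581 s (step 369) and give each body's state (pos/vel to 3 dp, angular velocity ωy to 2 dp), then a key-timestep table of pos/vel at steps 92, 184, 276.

State at t = 0.8581 s:
  obj    pos=(+1.537,-0.669) vel=(+3.488,-1.739) ωy=+59.05

Key-timestep trajectory:
   step    t(s)  obj.x    obj.z    obj.vx   obj.vz 
     92  0.2140   +0.133  +0.031  +0.870  -0.434
    184  0.4279   +0.412  -0.108  +1.739  -0.867
    276  0.6419   +0.877  -0.340  +2.609  -1.301


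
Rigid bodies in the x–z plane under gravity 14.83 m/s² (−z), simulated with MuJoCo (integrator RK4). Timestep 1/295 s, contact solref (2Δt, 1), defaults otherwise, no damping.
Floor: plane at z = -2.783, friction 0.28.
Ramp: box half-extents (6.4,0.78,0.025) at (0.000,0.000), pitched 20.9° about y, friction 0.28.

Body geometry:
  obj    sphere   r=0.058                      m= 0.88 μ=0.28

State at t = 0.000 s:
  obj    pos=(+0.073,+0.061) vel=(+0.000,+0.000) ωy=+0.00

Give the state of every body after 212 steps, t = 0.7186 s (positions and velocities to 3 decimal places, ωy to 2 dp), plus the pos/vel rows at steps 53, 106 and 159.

State at t = 0.7186 s:
  obj    pos=(+0.985,-0.287) vel=(+2.537,-0.969) ωy=+46.81

Key-timestep trajectory:
   step    t(s)  obj.x    obj.z    obj.vx   obj.vz 
     53  0.1797   +0.130  +0.039  +0.634  -0.242
    106  0.3593   +0.301  -0.026  +1.269  -0.484
    159  0.5390   +0.586  -0.135  +1.903  -0.727


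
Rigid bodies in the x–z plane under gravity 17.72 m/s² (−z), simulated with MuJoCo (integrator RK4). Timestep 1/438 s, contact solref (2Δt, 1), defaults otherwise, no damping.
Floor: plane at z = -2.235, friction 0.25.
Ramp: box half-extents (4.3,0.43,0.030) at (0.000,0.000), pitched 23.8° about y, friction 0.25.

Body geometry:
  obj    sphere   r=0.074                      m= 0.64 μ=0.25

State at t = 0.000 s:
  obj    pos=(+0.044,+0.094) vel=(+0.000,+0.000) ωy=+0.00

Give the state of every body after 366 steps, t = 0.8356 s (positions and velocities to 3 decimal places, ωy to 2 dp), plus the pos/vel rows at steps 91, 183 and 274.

State at t = 0.8356 s:
  obj    pos=(+1.676,-0.625) vel=(+3.905,-1.722) ωy=+57.67

Key-timestep trajectory:
   step    t(s)  obj.x    obj.z    obj.vx   obj.vz 
     91  0.2078   +0.145  +0.050  +0.971  -0.428
    183  0.4178   +0.452  -0.086  +1.953  -0.861
    274  0.6256   +0.959  -0.309  +2.924  -1.289


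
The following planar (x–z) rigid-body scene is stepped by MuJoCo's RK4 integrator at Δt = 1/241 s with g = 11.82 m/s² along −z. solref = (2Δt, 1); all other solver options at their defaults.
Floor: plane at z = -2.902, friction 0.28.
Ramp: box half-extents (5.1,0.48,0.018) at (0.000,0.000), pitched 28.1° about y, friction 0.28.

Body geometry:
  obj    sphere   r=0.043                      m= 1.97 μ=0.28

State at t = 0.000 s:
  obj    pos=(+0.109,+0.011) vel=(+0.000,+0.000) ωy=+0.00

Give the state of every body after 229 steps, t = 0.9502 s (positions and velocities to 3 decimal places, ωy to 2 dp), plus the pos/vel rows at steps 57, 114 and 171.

State at t = 0.9502 s:
  obj    pos=(+1.693,-0.835) vel=(+3.333,-1.780) ωy=+87.86

Key-timestep trajectory:
   step    t(s)  obj.x    obj.z    obj.vx   obj.vz 
     57  0.2365   +0.207  -0.041  +0.830  -0.443
    114  0.4730   +0.502  -0.199  +1.660  -0.886
    171  0.7095   +0.992  -0.461  +2.489  -1.329


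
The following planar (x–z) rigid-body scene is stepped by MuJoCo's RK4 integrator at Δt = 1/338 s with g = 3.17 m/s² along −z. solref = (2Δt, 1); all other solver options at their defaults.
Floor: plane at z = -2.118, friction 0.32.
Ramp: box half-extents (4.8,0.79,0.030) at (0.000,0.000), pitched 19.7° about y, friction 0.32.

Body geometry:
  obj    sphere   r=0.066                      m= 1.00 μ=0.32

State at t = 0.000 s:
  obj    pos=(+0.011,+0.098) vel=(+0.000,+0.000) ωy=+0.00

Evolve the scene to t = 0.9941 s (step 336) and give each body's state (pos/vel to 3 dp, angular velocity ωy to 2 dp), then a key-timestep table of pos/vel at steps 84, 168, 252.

State at t = 0.9941 s:
  obj    pos=(+0.366,-0.029) vel=(+0.714,-0.256) ωy=+11.50

Key-timestep trajectory:
   step    t(s)  obj.x    obj.z    obj.vx   obj.vz 
     84  0.2485   +0.033  +0.090  +0.179  -0.064
    168  0.4970   +0.100  +0.066  +0.357  -0.128
    252  0.7456   +0.211  +0.027  +0.536  -0.192


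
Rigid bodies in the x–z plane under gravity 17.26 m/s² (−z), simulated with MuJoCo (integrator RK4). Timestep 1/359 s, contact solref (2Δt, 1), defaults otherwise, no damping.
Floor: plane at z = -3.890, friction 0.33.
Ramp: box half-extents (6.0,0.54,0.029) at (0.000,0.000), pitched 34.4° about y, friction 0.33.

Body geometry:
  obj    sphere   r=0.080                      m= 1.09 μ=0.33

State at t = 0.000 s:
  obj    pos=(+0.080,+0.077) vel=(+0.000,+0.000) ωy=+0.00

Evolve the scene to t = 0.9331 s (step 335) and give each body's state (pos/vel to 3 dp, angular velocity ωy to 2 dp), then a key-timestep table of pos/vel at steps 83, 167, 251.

State at t = 0.9331 s:
  obj    pos=(+2.583,-1.636) vel=(+5.363,-3.672) ωy=+81.23

Key-timestep trajectory:
   step    t(s)  obj.x    obj.z    obj.vx   obj.vz 
     83  0.2312   +0.234  -0.028  +1.329  -0.910
    167  0.4652   +0.702  -0.349  +2.674  -1.831
    251  0.6992   +1.485  -0.885  +4.018  -2.751


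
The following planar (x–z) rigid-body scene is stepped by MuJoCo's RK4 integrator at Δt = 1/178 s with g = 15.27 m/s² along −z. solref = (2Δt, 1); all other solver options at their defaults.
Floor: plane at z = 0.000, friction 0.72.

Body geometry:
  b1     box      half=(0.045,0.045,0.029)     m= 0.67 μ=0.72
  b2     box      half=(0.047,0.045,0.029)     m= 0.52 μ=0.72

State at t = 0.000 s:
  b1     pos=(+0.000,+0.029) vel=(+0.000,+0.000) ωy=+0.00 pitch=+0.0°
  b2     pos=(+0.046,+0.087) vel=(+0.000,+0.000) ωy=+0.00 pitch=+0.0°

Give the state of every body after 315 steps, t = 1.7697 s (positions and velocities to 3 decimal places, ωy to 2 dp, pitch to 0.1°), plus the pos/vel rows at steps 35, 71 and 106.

State at t = 1.7697 s:
  b1     pos=(+0.000,+0.029) vel=(+0.000,+0.000) ωy=+0.00 pitch=+0.0°
  b2     pos=(+0.086,+0.047) vel=(+0.000,+0.000) ωy=+0.00 pitch=+90.0°

Key-timestep trajectory:
   step    t(s)  b1.x    b1.z    b1.vx   b1.vz   b2.x    b2.z    b2.vx   b2.vz 
     35  0.1966   +0.000  +0.029  +0.000  +0.000   +0.056  +0.085  +0.160  -0.077
     71  0.3989   +0.000  +0.029  +0.000  +0.000   +0.105  +0.054  +0.082  +0.015
    106  0.5955   +0.000  +0.029  +0.000  +0.000   +0.083  +0.047  -0.129  +0.117


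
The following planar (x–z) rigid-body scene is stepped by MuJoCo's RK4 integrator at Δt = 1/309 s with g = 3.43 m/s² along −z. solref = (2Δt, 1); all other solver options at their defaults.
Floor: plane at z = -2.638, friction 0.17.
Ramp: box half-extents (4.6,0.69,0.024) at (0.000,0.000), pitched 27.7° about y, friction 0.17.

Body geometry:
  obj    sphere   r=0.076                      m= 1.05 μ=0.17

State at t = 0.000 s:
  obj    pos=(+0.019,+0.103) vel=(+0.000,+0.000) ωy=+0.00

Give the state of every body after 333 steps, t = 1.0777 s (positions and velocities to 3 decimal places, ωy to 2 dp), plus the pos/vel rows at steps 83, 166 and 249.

State at t = 1.0777 s:
  obj    pos=(+0.605,-0.204) vel=(+1.087,-0.571) ωy=+16.15

Key-timestep trajectory:
   step    t(s)  obj.x    obj.z    obj.vx   obj.vz 
     83  0.2686   +0.055  +0.084  +0.271  -0.142
    166  0.5372   +0.165  +0.027  +0.542  -0.284
    249  0.8058   +0.346  -0.069  +0.813  -0.427


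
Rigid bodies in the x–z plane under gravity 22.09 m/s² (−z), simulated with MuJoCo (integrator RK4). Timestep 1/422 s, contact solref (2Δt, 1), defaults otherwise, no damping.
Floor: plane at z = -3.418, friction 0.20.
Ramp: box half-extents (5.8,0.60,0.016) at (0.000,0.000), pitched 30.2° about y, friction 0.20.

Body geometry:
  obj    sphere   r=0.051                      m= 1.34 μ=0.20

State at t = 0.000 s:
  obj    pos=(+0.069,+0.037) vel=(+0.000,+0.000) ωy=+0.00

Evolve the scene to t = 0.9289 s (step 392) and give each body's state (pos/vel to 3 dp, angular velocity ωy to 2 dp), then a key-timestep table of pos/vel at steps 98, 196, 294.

State at t = 0.9289 s:
  obj    pos=(+3.029,-1.685) vel=(+6.372,-3.709) ωy=+144.54

Key-timestep trajectory:
   step    t(s)  obj.x    obj.z    obj.vx   obj.vz 
     98  0.2322   +0.254  -0.070  +1.593  -0.927
    196  0.4645   +0.809  -0.393  +3.186  -1.854
    294  0.6967   +1.734  -0.932  +4.779  -2.782
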